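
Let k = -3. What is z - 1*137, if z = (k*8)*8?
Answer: -329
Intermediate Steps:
z = -192 (z = -3*8*8 = -24*8 = -192)
z - 1*137 = -192 - 1*137 = -192 - 137 = -329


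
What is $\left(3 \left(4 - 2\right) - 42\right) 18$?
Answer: $-648$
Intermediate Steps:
$\left(3 \left(4 - 2\right) - 42\right) 18 = \left(3 \cdot 2 - 42\right) 18 = \left(6 - 42\right) 18 = \left(-36\right) 18 = -648$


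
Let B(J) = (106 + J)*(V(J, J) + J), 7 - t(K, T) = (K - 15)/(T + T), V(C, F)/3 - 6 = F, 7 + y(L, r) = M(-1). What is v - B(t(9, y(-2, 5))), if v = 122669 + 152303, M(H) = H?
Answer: 4319363/16 ≈ 2.6996e+5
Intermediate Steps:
y(L, r) = -8 (y(L, r) = -7 - 1 = -8)
V(C, F) = 18 + 3*F
t(K, T) = 7 - (-15 + K)/(2*T) (t(K, T) = 7 - (K - 15)/(T + T) = 7 - (-15 + K)/(2*T))
B(J) = (18 + 4*J)*(106 + J) (B(J) = (106 + J)*((18 + 3*J) + J) = (106 + J)*(18 + 4*J) = (18 + 4*J)*(106 + J))
v = 274972
v - B(t(9, y(-2, 5))) = 274972 - (1908 + 4*((½)*(15 - 1*9 + 14*(-8))/(-8))² + 442*((½)*(15 - 1*9 + 14*(-8))/(-8))) = 274972 - (1908 + 4*((½)*(-⅛)*(15 - 9 - 112))² + 442*((½)*(-⅛)*(15 - 9 - 112))) = 274972 - (1908 + 4*((½)*(-⅛)*(-106))² + 442*((½)*(-⅛)*(-106))) = 274972 - (1908 + 4*(53/8)² + 442*(53/8)) = 274972 - (1908 + 4*(2809/64) + 11713/4) = 274972 - (1908 + 2809/16 + 11713/4) = 274972 - 1*80189/16 = 274972 - 80189/16 = 4319363/16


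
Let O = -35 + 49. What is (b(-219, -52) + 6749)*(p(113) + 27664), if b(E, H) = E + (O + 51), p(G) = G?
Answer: 183189315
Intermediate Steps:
O = 14
b(E, H) = 65 + E (b(E, H) = E + (14 + 51) = E + 65 = 65 + E)
(b(-219, -52) + 6749)*(p(113) + 27664) = ((65 - 219) + 6749)*(113 + 27664) = (-154 + 6749)*27777 = 6595*27777 = 183189315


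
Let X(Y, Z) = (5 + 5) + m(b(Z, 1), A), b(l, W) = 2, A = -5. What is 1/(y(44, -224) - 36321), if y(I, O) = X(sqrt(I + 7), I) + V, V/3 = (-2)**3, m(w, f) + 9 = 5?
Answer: -1/36339 ≈ -2.7519e-5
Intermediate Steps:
m(w, f) = -4 (m(w, f) = -9 + 5 = -4)
V = -24 (V = 3*(-2)**3 = 3*(-8) = -24)
X(Y, Z) = 6 (X(Y, Z) = (5 + 5) - 4 = 10 - 4 = 6)
y(I, O) = -18 (y(I, O) = 6 - 24 = -18)
1/(y(44, -224) - 36321) = 1/(-18 - 36321) = 1/(-36339) = -1/36339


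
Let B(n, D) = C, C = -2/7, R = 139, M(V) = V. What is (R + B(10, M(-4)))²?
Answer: 942841/49 ≈ 19242.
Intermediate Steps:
C = -2/7 (C = -2*⅐ = -2/7 ≈ -0.28571)
B(n, D) = -2/7
(R + B(10, M(-4)))² = (139 - 2/7)² = (971/7)² = 942841/49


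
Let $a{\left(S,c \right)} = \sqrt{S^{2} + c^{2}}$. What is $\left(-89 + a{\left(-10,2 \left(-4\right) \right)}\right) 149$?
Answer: $-13261 + 298 \sqrt{41} \approx -11353.0$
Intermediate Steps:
$\left(-89 + a{\left(-10,2 \left(-4\right) \right)}\right) 149 = \left(-89 + \sqrt{\left(-10\right)^{2} + \left(2 \left(-4\right)\right)^{2}}\right) 149 = \left(-89 + \sqrt{100 + \left(-8\right)^{2}}\right) 149 = \left(-89 + \sqrt{100 + 64}\right) 149 = \left(-89 + \sqrt{164}\right) 149 = \left(-89 + 2 \sqrt{41}\right) 149 = -13261 + 298 \sqrt{41}$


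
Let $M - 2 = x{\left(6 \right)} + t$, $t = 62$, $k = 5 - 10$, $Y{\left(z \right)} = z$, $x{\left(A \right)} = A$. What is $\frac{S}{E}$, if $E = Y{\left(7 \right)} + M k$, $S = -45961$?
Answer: $\frac{45961}{343} \approx 134.0$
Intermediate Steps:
$k = -5$ ($k = 5 - 10 = -5$)
$M = 70$ ($M = 2 + \left(6 + 62\right) = 2 + 68 = 70$)
$E = -343$ ($E = 7 + 70 \left(-5\right) = 7 - 350 = -343$)
$\frac{S}{E} = - \frac{45961}{-343} = \left(-45961\right) \left(- \frac{1}{343}\right) = \frac{45961}{343}$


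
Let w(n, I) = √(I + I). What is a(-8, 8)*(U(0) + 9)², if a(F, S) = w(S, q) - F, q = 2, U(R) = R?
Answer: 810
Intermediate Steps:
w(n, I) = √2*√I (w(n, I) = √(2*I) = √2*√I)
a(F, S) = 2 - F (a(F, S) = √2*√2 - F = 2 - F)
a(-8, 8)*(U(0) + 9)² = (2 - 1*(-8))*(0 + 9)² = (2 + 8)*9² = 10*81 = 810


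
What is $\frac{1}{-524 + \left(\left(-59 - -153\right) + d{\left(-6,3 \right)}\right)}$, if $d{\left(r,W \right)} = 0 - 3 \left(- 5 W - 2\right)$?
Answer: $- \frac{1}{379} \approx -0.0026385$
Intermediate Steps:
$d{\left(r,W \right)} = 6 + 15 W$ ($d{\left(r,W \right)} = 0 - 3 \left(-2 - 5 W\right) = 0 + \left(6 + 15 W\right) = 6 + 15 W$)
$\frac{1}{-524 + \left(\left(-59 - -153\right) + d{\left(-6,3 \right)}\right)} = \frac{1}{-524 + \left(\left(-59 - -153\right) + \left(6 + 15 \cdot 3\right)\right)} = \frac{1}{-524 + \left(\left(-59 + 153\right) + \left(6 + 45\right)\right)} = \frac{1}{-524 + \left(94 + 51\right)} = \frac{1}{-524 + 145} = \frac{1}{-379} = - \frac{1}{379}$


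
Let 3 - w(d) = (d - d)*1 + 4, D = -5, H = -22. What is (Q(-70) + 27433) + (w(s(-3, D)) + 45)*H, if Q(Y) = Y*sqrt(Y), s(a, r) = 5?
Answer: 26465 - 70*I*sqrt(70) ≈ 26465.0 - 585.66*I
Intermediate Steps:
w(d) = -1 (w(d) = 3 - ((d - d)*1 + 4) = 3 - (0*1 + 4) = 3 - (0 + 4) = 3 - 1*4 = 3 - 4 = -1)
Q(Y) = Y**(3/2)
(Q(-70) + 27433) + (w(s(-3, D)) + 45)*H = ((-70)**(3/2) + 27433) + (-1 + 45)*(-22) = (-70*I*sqrt(70) + 27433) + 44*(-22) = (27433 - 70*I*sqrt(70)) - 968 = 26465 - 70*I*sqrt(70)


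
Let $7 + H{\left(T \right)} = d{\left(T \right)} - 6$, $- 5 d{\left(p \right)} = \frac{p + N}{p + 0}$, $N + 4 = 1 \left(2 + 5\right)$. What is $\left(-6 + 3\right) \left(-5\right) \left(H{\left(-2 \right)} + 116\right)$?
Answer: $\frac{3093}{2} \approx 1546.5$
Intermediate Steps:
$N = 3$ ($N = -4 + 1 \left(2 + 5\right) = -4 + 1 \cdot 7 = -4 + 7 = 3$)
$d{\left(p \right)} = - \frac{3 + p}{5 p}$ ($d{\left(p \right)} = - \frac{\left(p + 3\right) \frac{1}{p + 0}}{5} = - \frac{\left(3 + p\right) \frac{1}{p}}{5} = - \frac{\frac{1}{p} \left(3 + p\right)}{5} = - \frac{3 + p}{5 p}$)
$H{\left(T \right)} = -13 + \frac{-3 - T}{5 T}$ ($H{\left(T \right)} = -7 + \left(\frac{-3 - T}{5 T} - 6\right) = -7 - \left(6 - \frac{-3 - T}{5 T}\right) = -13 + \frac{-3 - T}{5 T}$)
$\left(-6 + 3\right) \left(-5\right) \left(H{\left(-2 \right)} + 116\right) = \left(-6 + 3\right) \left(-5\right) \left(\frac{3 \left(-1 - -44\right)}{5 \left(-2\right)} + 116\right) = \left(-3\right) \left(-5\right) \left(\frac{3}{5} \left(- \frac{1}{2}\right) \left(-1 + 44\right) + 116\right) = 15 \left(\frac{3}{5} \left(- \frac{1}{2}\right) 43 + 116\right) = 15 \left(- \frac{129}{10} + 116\right) = 15 \cdot \frac{1031}{10} = \frac{3093}{2}$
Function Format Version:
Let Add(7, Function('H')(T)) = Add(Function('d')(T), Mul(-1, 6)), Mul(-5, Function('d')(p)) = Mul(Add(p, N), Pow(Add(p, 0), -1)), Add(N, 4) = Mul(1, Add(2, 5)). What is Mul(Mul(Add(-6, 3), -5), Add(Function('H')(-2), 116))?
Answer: Rational(3093, 2) ≈ 1546.5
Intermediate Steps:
N = 3 (N = Add(-4, Mul(1, Add(2, 5))) = Add(-4, Mul(1, 7)) = Add(-4, 7) = 3)
Function('d')(p) = Mul(Rational(-1, 5), Pow(p, -1), Add(3, p)) (Function('d')(p) = Mul(Rational(-1, 5), Mul(Add(p, 3), Pow(Add(p, 0), -1))) = Mul(Rational(-1, 5), Mul(Add(3, p), Pow(p, -1))) = Mul(Rational(-1, 5), Mul(Pow(p, -1), Add(3, p))) = Mul(Rational(-1, 5), Pow(p, -1), Add(3, p)))
Function('H')(T) = Add(-13, Mul(Rational(1, 5), Pow(T, -1), Add(-3, Mul(-1, T)))) (Function('H')(T) = Add(-7, Add(Mul(Rational(1, 5), Pow(T, -1), Add(-3, Mul(-1, T))), Mul(-1, 6))) = Add(-7, Add(Mul(Rational(1, 5), Pow(T, -1), Add(-3, Mul(-1, T))), -6)) = Add(-7, Add(-6, Mul(Rational(1, 5), Pow(T, -1), Add(-3, Mul(-1, T))))) = Add(-13, Mul(Rational(1, 5), Pow(T, -1), Add(-3, Mul(-1, T)))))
Mul(Mul(Add(-6, 3), -5), Add(Function('H')(-2), 116)) = Mul(Mul(Add(-6, 3), -5), Add(Mul(Rational(3, 5), Pow(-2, -1), Add(-1, Mul(-22, -2))), 116)) = Mul(Mul(-3, -5), Add(Mul(Rational(3, 5), Rational(-1, 2), Add(-1, 44)), 116)) = Mul(15, Add(Mul(Rational(3, 5), Rational(-1, 2), 43), 116)) = Mul(15, Add(Rational(-129, 10), 116)) = Mul(15, Rational(1031, 10)) = Rational(3093, 2)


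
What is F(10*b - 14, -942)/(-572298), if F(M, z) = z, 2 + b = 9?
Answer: 157/95383 ≈ 0.0016460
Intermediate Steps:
b = 7 (b = -2 + 9 = 7)
F(10*b - 14, -942)/(-572298) = -942/(-572298) = -942*(-1/572298) = 157/95383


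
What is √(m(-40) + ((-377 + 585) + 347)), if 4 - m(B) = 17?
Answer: √542 ≈ 23.281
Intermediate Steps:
m(B) = -13 (m(B) = 4 - 1*17 = 4 - 17 = -13)
√(m(-40) + ((-377 + 585) + 347)) = √(-13 + ((-377 + 585) + 347)) = √(-13 + (208 + 347)) = √(-13 + 555) = √542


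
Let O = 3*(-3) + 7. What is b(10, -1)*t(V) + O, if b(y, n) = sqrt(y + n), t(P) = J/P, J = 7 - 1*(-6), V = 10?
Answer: 19/10 ≈ 1.9000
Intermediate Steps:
J = 13 (J = 7 + 6 = 13)
t(P) = 13/P
b(y, n) = sqrt(n + y)
O = -2 (O = -9 + 7 = -2)
b(10, -1)*t(V) + O = sqrt(-1 + 10)*(13/10) - 2 = sqrt(9)*(13*(1/10)) - 2 = 3*(13/10) - 2 = 39/10 - 2 = 19/10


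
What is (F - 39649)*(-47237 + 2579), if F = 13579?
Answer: 1164234060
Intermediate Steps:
(F - 39649)*(-47237 + 2579) = (13579 - 39649)*(-47237 + 2579) = -26070*(-44658) = 1164234060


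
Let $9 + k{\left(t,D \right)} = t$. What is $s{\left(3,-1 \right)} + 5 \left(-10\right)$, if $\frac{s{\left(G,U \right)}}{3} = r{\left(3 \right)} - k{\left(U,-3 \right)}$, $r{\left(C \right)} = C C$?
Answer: $7$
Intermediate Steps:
$k{\left(t,D \right)} = -9 + t$
$r{\left(C \right)} = C^{2}$
$s{\left(G,U \right)} = 54 - 3 U$ ($s{\left(G,U \right)} = 3 \left(3^{2} - \left(-9 + U\right)\right) = 3 \left(9 - \left(-9 + U\right)\right) = 3 \left(18 - U\right) = 54 - 3 U$)
$s{\left(3,-1 \right)} + 5 \left(-10\right) = \left(54 - -3\right) + 5 \left(-10\right) = \left(54 + 3\right) - 50 = 57 - 50 = 7$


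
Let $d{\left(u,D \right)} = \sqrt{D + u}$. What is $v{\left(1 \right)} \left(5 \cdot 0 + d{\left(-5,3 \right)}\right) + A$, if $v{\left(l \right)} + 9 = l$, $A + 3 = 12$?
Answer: $9 - 8 i \sqrt{2} \approx 9.0 - 11.314 i$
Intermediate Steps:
$A = 9$ ($A = -3 + 12 = 9$)
$v{\left(l \right)} = -9 + l$
$v{\left(1 \right)} \left(5 \cdot 0 + d{\left(-5,3 \right)}\right) + A = \left(-9 + 1\right) \left(5 \cdot 0 + \sqrt{3 - 5}\right) + 9 = - 8 \left(0 + \sqrt{-2}\right) + 9 = - 8 \left(0 + i \sqrt{2}\right) + 9 = - 8 i \sqrt{2} + 9 = 9 - 8 i \sqrt{2}$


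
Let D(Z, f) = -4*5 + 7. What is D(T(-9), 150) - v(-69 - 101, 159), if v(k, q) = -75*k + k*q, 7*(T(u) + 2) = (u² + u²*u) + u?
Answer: 14267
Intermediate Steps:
T(u) = -2 + u/7 + u²/7 + u³/7 (T(u) = -2 + ((u² + u²*u) + u)/7 = -2 + ((u² + u³) + u)/7 = -2 + (u + u² + u³)/7 = -2 + (u/7 + u²/7 + u³/7) = -2 + u/7 + u²/7 + u³/7)
D(Z, f) = -13 (D(Z, f) = -20 + 7 = -13)
D(T(-9), 150) - v(-69 - 101, 159) = -13 - (-69 - 101)*(-75 + 159) = -13 - (-170)*84 = -13 - 1*(-14280) = -13 + 14280 = 14267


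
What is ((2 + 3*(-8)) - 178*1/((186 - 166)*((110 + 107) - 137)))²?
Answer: 312900721/640000 ≈ 488.91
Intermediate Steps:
((2 + 3*(-8)) - 178*1/((186 - 166)*((110 + 107) - 137)))² = ((2 - 24) - 178*1/(20*(217 - 137)))² = (-22 - 178/(80*20))² = (-22 - 178/1600)² = (-22 - 178*1/1600)² = (-22 - 89/800)² = (-17689/800)² = 312900721/640000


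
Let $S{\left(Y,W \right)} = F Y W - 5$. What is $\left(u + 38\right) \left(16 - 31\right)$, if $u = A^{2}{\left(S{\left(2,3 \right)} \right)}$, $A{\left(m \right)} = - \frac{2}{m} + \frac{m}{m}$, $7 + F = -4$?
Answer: $- \frac{2953305}{5041} \approx -585.86$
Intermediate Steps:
$F = -11$ ($F = -7 - 4 = -11$)
$S{\left(Y,W \right)} = -5 - 11 W Y$ ($S{\left(Y,W \right)} = - 11 Y W - 5 = - 11 W Y - 5 = -5 - 11 W Y$)
$A{\left(m \right)} = 1 - \frac{2}{m}$ ($A{\left(m \right)} = - \frac{2}{m} + 1 = 1 - \frac{2}{m}$)
$u = \frac{5329}{5041}$ ($u = \left(\frac{-2 - \left(5 + 33 \cdot 2\right)}{-5 - 33 \cdot 2}\right)^{2} = \left(\frac{-2 - 71}{-5 - 66}\right)^{2} = \left(\frac{-2 - 71}{-71}\right)^{2} = \left(\left(- \frac{1}{71}\right) \left(-73\right)\right)^{2} = \left(\frac{73}{71}\right)^{2} = \frac{5329}{5041} \approx 1.0571$)
$\left(u + 38\right) \left(16 - 31\right) = \left(\frac{5329}{5041} + 38\right) \left(16 - 31\right) = \frac{196887 \left(16 - 31\right)}{5041} = \frac{196887}{5041} \left(-15\right) = - \frac{2953305}{5041}$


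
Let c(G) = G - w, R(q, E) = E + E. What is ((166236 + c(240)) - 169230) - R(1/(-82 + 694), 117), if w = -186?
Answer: -2802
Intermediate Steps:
R(q, E) = 2*E
c(G) = 186 + G (c(G) = G - 1*(-186) = G + 186 = 186 + G)
((166236 + c(240)) - 169230) - R(1/(-82 + 694), 117) = ((166236 + (186 + 240)) - 169230) - 2*117 = ((166236 + 426) - 169230) - 1*234 = (166662 - 169230) - 234 = -2568 - 234 = -2802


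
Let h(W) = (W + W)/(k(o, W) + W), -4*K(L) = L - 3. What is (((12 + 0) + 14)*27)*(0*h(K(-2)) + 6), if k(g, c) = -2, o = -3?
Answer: 4212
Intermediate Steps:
K(L) = ¾ - L/4 (K(L) = -(L - 3)/4 = -(-3 + L)/4 = ¾ - L/4)
h(W) = 2*W/(-2 + W) (h(W) = (W + W)/(-2 + W) = (2*W)/(-2 + W) = 2*W/(-2 + W))
(((12 + 0) + 14)*27)*(0*h(K(-2)) + 6) = (((12 + 0) + 14)*27)*(0*(2*(¾ - ¼*(-2))/(-2 + (¾ - ¼*(-2)))) + 6) = ((12 + 14)*27)*(0*(2*(¾ + ½)/(-2 + (¾ + ½))) + 6) = (26*27)*(0*(2*(5/4)/(-2 + 5/4)) + 6) = 702*(0*(2*(5/4)/(-¾)) + 6) = 702*(0*(2*(5/4)*(-4/3)) + 6) = 702*(0*(-10/3) + 6) = 702*(0 + 6) = 702*6 = 4212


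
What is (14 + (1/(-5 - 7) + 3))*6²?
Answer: 609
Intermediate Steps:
(14 + (1/(-5 - 7) + 3))*6² = (14 + (1/(-12) + 3))*36 = (14 + (-1/12 + 3))*36 = (14 + 35/12)*36 = (203/12)*36 = 609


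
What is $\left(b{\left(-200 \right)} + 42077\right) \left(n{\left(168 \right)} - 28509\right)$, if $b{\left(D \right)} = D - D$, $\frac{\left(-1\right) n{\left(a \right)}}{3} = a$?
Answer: $-1220780001$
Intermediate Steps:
$n{\left(a \right)} = - 3 a$
$b{\left(D \right)} = 0$
$\left(b{\left(-200 \right)} + 42077\right) \left(n{\left(168 \right)} - 28509\right) = \left(0 + 42077\right) \left(\left(-3\right) 168 - 28509\right) = 42077 \left(-504 - 28509\right) = 42077 \left(-29013\right) = -1220780001$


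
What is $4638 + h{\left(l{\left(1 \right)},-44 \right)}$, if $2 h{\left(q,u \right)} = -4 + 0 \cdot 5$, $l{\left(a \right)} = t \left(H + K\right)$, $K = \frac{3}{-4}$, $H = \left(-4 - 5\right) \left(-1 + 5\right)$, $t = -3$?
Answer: $4636$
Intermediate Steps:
$H = -36$ ($H = \left(-9\right) 4 = -36$)
$K = - \frac{3}{4}$ ($K = 3 \left(- \frac{1}{4}\right) = - \frac{3}{4} \approx -0.75$)
$l{\left(a \right)} = \frac{441}{4}$ ($l{\left(a \right)} = - 3 \left(-36 - \frac{3}{4}\right) = \left(-3\right) \left(- \frac{147}{4}\right) = \frac{441}{4}$)
$h{\left(q,u \right)} = -2$ ($h{\left(q,u \right)} = \frac{-4 + 0 \cdot 5}{2} = \frac{-4 + 0}{2} = \frac{1}{2} \left(-4\right) = -2$)
$4638 + h{\left(l{\left(1 \right)},-44 \right)} = 4638 - 2 = 4636$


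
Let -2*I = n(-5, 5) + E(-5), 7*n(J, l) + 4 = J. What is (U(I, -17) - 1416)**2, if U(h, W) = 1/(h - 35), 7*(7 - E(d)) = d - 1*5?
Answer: 146173934929/72900 ≈ 2.0051e+6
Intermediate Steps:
n(J, l) = -4/7 + J/7
E(d) = 54/7 - d/7 (E(d) = 7 - (d - 1*5)/7 = 7 - (d - 5)/7 = 7 - (-5 + d)/7 = 7 + (5/7 - d/7) = 54/7 - d/7)
I = -25/7 (I = -((-4/7 + (1/7)*(-5)) + (54/7 - 1/7*(-5)))/2 = -((-4/7 - 5/7) + (54/7 + 5/7))/2 = -(-9/7 + 59/7)/2 = -1/2*50/7 = -25/7 ≈ -3.5714)
U(h, W) = 1/(-35 + h)
(U(I, -17) - 1416)**2 = (1/(-35 - 25/7) - 1416)**2 = (1/(-270/7) - 1416)**2 = (-7/270 - 1416)**2 = (-382327/270)**2 = 146173934929/72900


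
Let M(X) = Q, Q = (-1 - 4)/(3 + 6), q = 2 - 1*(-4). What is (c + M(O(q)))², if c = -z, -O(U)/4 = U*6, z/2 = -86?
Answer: 2380849/81 ≈ 29393.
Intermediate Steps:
z = -172 (z = 2*(-86) = -172)
q = 6 (q = 2 + 4 = 6)
Q = -5/9 ≈ -0.55556
O(U) = -24*U (O(U) = -4*U*6 = -24*U)
M(X) = -5/9
c = 172 (c = -1*(-172) = 172)
(c + M(O(q)))² = (172 - 5/9)² = (1543/9)² = 2380849/81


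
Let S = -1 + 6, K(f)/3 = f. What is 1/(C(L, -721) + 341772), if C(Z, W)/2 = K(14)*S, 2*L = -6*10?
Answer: 1/342192 ≈ 2.9223e-6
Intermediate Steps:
K(f) = 3*f
S = 5
L = -30 (L = (-6*10)/2 = (½)*(-60) = -30)
C(Z, W) = 420 (C(Z, W) = 2*((3*14)*5) = 2*(42*5) = 2*210 = 420)
1/(C(L, -721) + 341772) = 1/(420 + 341772) = 1/342192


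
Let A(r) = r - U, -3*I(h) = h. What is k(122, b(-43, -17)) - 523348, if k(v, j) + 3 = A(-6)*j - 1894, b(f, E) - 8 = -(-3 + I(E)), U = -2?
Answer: -1575799/3 ≈ -5.2527e+5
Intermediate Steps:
I(h) = -h/3
A(r) = 2 + r (A(r) = r - 1*(-2) = r + 2 = 2 + r)
b(f, E) = 11 + E/3 (b(f, E) = 8 - (-3 - E/3) = 8 + (3 + E/3) = 11 + E/3)
k(v, j) = -1897 - 4*j (k(v, j) = -3 + ((2 - 6)*j - 1894) = -3 + (-4*j - 1894) = -3 + (-1894 - 4*j) = -1897 - 4*j)
k(122, b(-43, -17)) - 523348 = (-1897 - 4*(11 + (⅓)*(-17))) - 523348 = (-1897 - 4*(11 - 17/3)) - 523348 = (-1897 - 4*16/3) - 523348 = (-1897 - 64/3) - 523348 = -5755/3 - 523348 = -1575799/3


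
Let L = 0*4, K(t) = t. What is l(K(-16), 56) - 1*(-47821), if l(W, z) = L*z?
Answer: 47821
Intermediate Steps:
L = 0
l(W, z) = 0 (l(W, z) = 0*z = 0)
l(K(-16), 56) - 1*(-47821) = 0 - 1*(-47821) = 0 + 47821 = 47821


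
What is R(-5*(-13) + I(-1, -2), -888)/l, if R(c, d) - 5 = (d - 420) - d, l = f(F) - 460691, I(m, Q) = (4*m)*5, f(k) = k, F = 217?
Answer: 415/460474 ≈ 0.00090125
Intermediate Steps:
I(m, Q) = 20*m
l = -460474 (l = 217 - 460691 = -460474)
R(c, d) = -415 (R(c, d) = 5 + ((d - 420) - d) = 5 + ((-420 + d) - d) = 5 - 420 = -415)
R(-5*(-13) + I(-1, -2), -888)/l = -415/(-460474) = -415*(-1/460474) = 415/460474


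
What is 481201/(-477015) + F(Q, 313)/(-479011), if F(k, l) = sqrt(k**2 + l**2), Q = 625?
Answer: -68743/68145 - sqrt(488594)/479011 ≈ -1.0102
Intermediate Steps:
481201/(-477015) + F(Q, 313)/(-479011) = 481201/(-477015) + sqrt(625**2 + 313**2)/(-479011) = 481201*(-1/477015) + sqrt(390625 + 97969)*(-1/479011) = -68743/68145 + sqrt(488594)*(-1/479011) = -68743/68145 - sqrt(488594)/479011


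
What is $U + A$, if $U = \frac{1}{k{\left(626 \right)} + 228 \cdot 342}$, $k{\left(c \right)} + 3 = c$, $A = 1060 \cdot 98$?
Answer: $\frac{8164864121}{78599} \approx 1.0388 \cdot 10^{5}$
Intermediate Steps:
$A = 103880$
$k{\left(c \right)} = -3 + c$
$U = \frac{1}{78599}$ ($U = \frac{1}{\left(-3 + 626\right) + 228 \cdot 342} = \frac{1}{623 + 77976} = \frac{1}{78599} \approx 1.2723 \cdot 10^{-5}$)
$U + A = \frac{1}{78599} + 103880 = \frac{8164864121}{78599}$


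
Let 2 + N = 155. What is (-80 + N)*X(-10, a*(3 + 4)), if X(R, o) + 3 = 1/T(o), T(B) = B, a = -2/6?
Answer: -1752/7 ≈ -250.29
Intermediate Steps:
a = -⅓ (a = -2*⅙ = -⅓ ≈ -0.33333)
N = 153 (N = -2 + 155 = 153)
X(R, o) = -3 + 1/o
(-80 + N)*X(-10, a*(3 + 4)) = (-80 + 153)*(-3 + 1/(-(3 + 4)/3)) = 73*(-3 + 1/(-⅓*7)) = 73*(-3 + 1/(-7/3)) = 73*(-3 - 3/7) = 73*(-24/7) = -1752/7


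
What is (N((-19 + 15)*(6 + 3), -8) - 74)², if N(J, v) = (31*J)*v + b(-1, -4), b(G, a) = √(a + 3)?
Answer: (8854 + I)² ≈ 7.8393e+7 + 1.77e+4*I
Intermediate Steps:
b(G, a) = √(3 + a)
N(J, v) = I + 31*J*v (N(J, v) = (31*J)*v + √(3 - 4) = 31*J*v + √(-1) = 31*J*v + I = I + 31*J*v)
(N((-19 + 15)*(6 + 3), -8) - 74)² = ((I + 31*((-19 + 15)*(6 + 3))*(-8)) - 74)² = ((I + 31*(-4*9)*(-8)) - 74)² = ((I + 31*(-36)*(-8)) - 74)² = ((I + 8928) - 74)² = ((8928 + I) - 74)² = (8854 + I)²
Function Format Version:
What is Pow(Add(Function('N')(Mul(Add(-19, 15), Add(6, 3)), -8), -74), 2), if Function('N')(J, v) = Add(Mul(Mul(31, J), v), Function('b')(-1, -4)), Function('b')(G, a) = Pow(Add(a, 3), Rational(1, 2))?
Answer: Pow(Add(8854, I), 2) ≈ Add(7.8393e+7, Mul(1.77e+4, I))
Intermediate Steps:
Function('b')(G, a) = Pow(Add(3, a), Rational(1, 2))
Function('N')(J, v) = Add(I, Mul(31, J, v)) (Function('N')(J, v) = Add(Mul(Mul(31, J), v), Pow(Add(3, -4), Rational(1, 2))) = Add(Mul(31, J, v), Pow(-1, Rational(1, 2))) = Add(Mul(31, J, v), I) = Add(I, Mul(31, J, v)))
Pow(Add(Function('N')(Mul(Add(-19, 15), Add(6, 3)), -8), -74), 2) = Pow(Add(Add(I, Mul(31, Mul(Add(-19, 15), Add(6, 3)), -8)), -74), 2) = Pow(Add(Add(I, Mul(31, Mul(-4, 9), -8)), -74), 2) = Pow(Add(Add(I, Mul(31, -36, -8)), -74), 2) = Pow(Add(Add(I, 8928), -74), 2) = Pow(Add(Add(8928, I), -74), 2) = Pow(Add(8854, I), 2)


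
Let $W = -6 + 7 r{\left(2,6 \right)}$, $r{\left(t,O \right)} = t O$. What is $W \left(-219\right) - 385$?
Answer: $-17467$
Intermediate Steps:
$r{\left(t,O \right)} = O t$
$W = 78$ ($W = -6 + 7 \cdot 6 \cdot 2 = -6 + 7 \cdot 12 = -6 + 84 = 78$)
$W \left(-219\right) - 385 = 78 \left(-219\right) - 385 = -17082 - 385 = -17467$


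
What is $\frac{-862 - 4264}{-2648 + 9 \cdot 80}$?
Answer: $\frac{2563}{964} \approx 2.6587$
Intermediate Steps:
$\frac{-862 - 4264}{-2648 + 9 \cdot 80} = - \frac{5126}{-2648 + 720} = - \frac{5126}{-1928} = \left(-5126\right) \left(- \frac{1}{1928}\right) = \frac{2563}{964}$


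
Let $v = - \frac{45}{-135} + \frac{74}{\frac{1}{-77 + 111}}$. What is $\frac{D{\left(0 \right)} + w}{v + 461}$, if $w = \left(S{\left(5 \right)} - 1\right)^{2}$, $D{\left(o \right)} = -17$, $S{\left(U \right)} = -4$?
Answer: $\frac{6}{2233} \approx 0.002687$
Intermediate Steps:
$w = 25$ ($w = \left(-4 - 1\right)^{2} = \left(-5\right)^{2} = 25$)
$v = \frac{7549}{3}$ ($v = \left(-45\right) \left(- \frac{1}{135}\right) + \frac{74}{\frac{1}{34}} = \frac{1}{3} + 74 \frac{1}{\frac{1}{34}} = \frac{1}{3} + 74 \cdot 34 = \frac{1}{3} + 2516 = \frac{7549}{3} \approx 2516.3$)
$\frac{D{\left(0 \right)} + w}{v + 461} = \frac{-17 + 25}{\frac{7549}{3} + 461} = \frac{8}{\frac{8932}{3}} = 8 \cdot \frac{3}{8932} = \frac{6}{2233}$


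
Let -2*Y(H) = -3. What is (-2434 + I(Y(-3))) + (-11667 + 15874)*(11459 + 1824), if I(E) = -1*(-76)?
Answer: 55879223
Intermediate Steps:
Y(H) = 3/2 (Y(H) = -1/2*(-3) = 3/2)
I(E) = 76
(-2434 + I(Y(-3))) + (-11667 + 15874)*(11459 + 1824) = (-2434 + 76) + (-11667 + 15874)*(11459 + 1824) = -2358 + 4207*13283 = -2358 + 55881581 = 55879223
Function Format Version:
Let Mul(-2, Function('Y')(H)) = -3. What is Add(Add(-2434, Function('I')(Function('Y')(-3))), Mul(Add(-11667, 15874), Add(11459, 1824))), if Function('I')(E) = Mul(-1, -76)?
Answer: 55879223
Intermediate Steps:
Function('Y')(H) = Rational(3, 2) (Function('Y')(H) = Mul(Rational(-1, 2), -3) = Rational(3, 2))
Function('I')(E) = 76
Add(Add(-2434, Function('I')(Function('Y')(-3))), Mul(Add(-11667, 15874), Add(11459, 1824))) = Add(Add(-2434, 76), Mul(Add(-11667, 15874), Add(11459, 1824))) = Add(-2358, Mul(4207, 13283)) = Add(-2358, 55881581) = 55879223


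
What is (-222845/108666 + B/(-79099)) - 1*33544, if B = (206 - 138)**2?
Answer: -288341285442335/8595371934 ≈ -33546.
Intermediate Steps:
B = 4624 (B = 68**2 = 4624)
(-222845/108666 + B/(-79099)) - 1*33544 = (-222845/108666 + 4624/(-79099)) - 1*33544 = (-222845*1/108666 + 4624*(-1/79099)) - 33544 = (-222845/108666 - 4624/79099) - 33544 = -18129288239/8595371934 - 33544 = -288341285442335/8595371934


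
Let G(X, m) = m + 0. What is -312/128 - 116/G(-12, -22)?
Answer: 499/176 ≈ 2.8352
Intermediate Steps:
G(X, m) = m
-312/128 - 116/G(-12, -22) = -312/128 - 116/(-22) = -312*1/128 - 116*(-1/22) = -39/16 + 58/11 = 499/176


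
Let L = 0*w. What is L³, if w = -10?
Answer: 0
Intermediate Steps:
L = 0 (L = 0*(-10) = 0)
L³ = 0³ = 0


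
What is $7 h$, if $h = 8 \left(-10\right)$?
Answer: $-560$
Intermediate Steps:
$h = -80$
$7 h = 7 \left(-80\right) = -560$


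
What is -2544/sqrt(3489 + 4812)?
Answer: -848*sqrt(8301)/2767 ≈ -27.922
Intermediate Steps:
-2544/sqrt(3489 + 4812) = -2544*sqrt(8301)/8301 = -848*sqrt(8301)/2767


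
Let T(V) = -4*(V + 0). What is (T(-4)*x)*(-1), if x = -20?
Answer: 320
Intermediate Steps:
T(V) = -4*V
(T(-4)*x)*(-1) = (-4*(-4)*(-20))*(-1) = (16*(-20))*(-1) = -320*(-1) = 320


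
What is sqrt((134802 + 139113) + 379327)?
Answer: sqrt(653242) ≈ 808.23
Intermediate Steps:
sqrt((134802 + 139113) + 379327) = sqrt(273915 + 379327) = sqrt(653242)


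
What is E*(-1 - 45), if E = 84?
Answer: -3864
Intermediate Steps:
E*(-1 - 45) = 84*(-1 - 45) = 84*(-46) = -3864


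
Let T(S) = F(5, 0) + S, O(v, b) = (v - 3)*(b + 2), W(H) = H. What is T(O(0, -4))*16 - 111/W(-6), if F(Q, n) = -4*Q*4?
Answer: -2331/2 ≈ -1165.5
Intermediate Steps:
F(Q, n) = -16*Q
O(v, b) = (-3 + v)*(2 + b)
T(S) = -80 + S (T(S) = -16*5 + S = -80 + S)
T(O(0, -4))*16 - 111/W(-6) = (-80 + (-6 - 3*(-4) + 2*0 - 4*0))*16 - 111/(-6) = (-80 + (-6 + 12 + 0 + 0))*16 - 111*(-1/6) = (-80 + 6)*16 + 37/2 = -74*16 + 37/2 = -1184 + 37/2 = -2331/2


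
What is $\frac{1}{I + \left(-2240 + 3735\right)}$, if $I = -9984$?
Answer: $- \frac{1}{8489} \approx -0.0001178$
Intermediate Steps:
$\frac{1}{I + \left(-2240 + 3735\right)} = \frac{1}{-9984 + \left(-2240 + 3735\right)} = \frac{1}{-9984 + 1495} = \frac{1}{-8489} = - \frac{1}{8489}$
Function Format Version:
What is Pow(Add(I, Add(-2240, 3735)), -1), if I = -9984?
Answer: Rational(-1, 8489) ≈ -0.00011780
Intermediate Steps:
Pow(Add(I, Add(-2240, 3735)), -1) = Pow(Add(-9984, Add(-2240, 3735)), -1) = Pow(Add(-9984, 1495), -1) = Pow(-8489, -1) = Rational(-1, 8489)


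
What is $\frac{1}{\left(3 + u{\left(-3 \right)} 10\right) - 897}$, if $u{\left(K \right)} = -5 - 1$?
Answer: $- \frac{1}{954} \approx -0.0010482$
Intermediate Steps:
$u{\left(K \right)} = -6$
$\frac{1}{\left(3 + u{\left(-3 \right)} 10\right) - 897} = \frac{1}{\left(3 - 60\right) - 897} = \frac{1}{-57 - 897} = \frac{1}{-954} = - \frac{1}{954}$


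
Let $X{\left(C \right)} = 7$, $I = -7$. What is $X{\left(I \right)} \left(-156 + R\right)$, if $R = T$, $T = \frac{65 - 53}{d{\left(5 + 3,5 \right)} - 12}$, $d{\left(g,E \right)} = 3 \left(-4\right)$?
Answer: $- \frac{2191}{2} \approx -1095.5$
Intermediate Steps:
$d{\left(g,E \right)} = -12$
$T = - \frac{1}{2}$ ($T = \frac{65 - 53}{-12 - 12} = \frac{12}{-24} = 12 \left(- \frac{1}{24}\right) = - \frac{1}{2} \approx -0.5$)
$R = - \frac{1}{2} \approx -0.5$
$X{\left(I \right)} \left(-156 + R\right) = 7 \left(-156 - \frac{1}{2}\right) = 7 \left(- \frac{313}{2}\right) = - \frac{2191}{2}$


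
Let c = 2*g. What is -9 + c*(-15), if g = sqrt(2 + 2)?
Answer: -69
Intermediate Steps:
g = 2 (g = sqrt(4) = 2)
c = 4 (c = 2*2 = 4)
-9 + c*(-15) = -9 + 4*(-15) = -9 - 60 = -69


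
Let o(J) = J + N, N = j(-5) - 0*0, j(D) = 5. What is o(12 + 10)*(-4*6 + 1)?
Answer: -621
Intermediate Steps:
N = 5 (N = 5 - 0*0 = 5 - 1*0 = 5 + 0 = 5)
o(J) = 5 + J (o(J) = J + 5 = 5 + J)
o(12 + 10)*(-4*6 + 1) = (5 + (12 + 10))*(-4*6 + 1) = (5 + 22)*(-24 + 1) = 27*(-23) = -621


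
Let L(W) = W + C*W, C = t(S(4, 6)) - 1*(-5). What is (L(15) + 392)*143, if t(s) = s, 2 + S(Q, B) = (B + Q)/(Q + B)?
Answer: 66781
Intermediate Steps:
S(Q, B) = -1 (S(Q, B) = -2 + (B + Q)/(Q + B) = -2 + (B + Q)/(B + Q) = -2 + 1 = -1)
C = 4 (C = -1 - 1*(-5) = -1 + 5 = 4)
L(W) = 5*W (L(W) = W + 4*W = 5*W)
(L(15) + 392)*143 = (5*15 + 392)*143 = (75 + 392)*143 = 467*143 = 66781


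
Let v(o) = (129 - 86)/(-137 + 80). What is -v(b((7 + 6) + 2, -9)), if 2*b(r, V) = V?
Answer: 43/57 ≈ 0.75439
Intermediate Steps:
b(r, V) = V/2
v(o) = -43/57 (v(o) = 43/(-57) = 43*(-1/57) = -43/57)
-v(b((7 + 6) + 2, -9)) = -1*(-43/57) = 43/57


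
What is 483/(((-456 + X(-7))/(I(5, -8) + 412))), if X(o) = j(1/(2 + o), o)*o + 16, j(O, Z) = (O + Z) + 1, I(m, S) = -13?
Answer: -321195/661 ≈ -485.92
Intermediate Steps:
j(O, Z) = 1 + O + Z
X(o) = 16 + o*(1 + o + 1/(2 + o)) (X(o) = (1 + 1/(2 + o) + o)*o + 16 = (1 + o + 1/(2 + o))*o + 16 = o*(1 + o + 1/(2 + o)) + 16 = 16 + o*(1 + o + 1/(2 + o)))
483/(((-456 + X(-7))/(I(5, -8) + 412))) = 483/(((-456 + (32 + (-7)³ + 3*(-7)² + 19*(-7))/(2 - 7))/(-13 + 412))) = 483/(((-456 + (32 - 343 + 3*49 - 133)/(-5))/399)) = 483/(((-456 - (32 - 343 + 147 - 133)/5)*(1/399))) = 483/(((-456 - ⅕*(-297))*(1/399))) = 483/(((-456 + 297/5)*(1/399))) = 483/((-1983/5*1/399)) = 483/(-661/665) = 483*(-665/661) = -321195/661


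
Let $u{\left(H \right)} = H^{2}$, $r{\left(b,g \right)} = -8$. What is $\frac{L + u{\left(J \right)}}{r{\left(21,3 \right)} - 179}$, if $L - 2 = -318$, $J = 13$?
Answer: $\frac{147}{187} \approx 0.7861$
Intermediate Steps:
$L = -316$ ($L = 2 - 318 = -316$)
$\frac{L + u{\left(J \right)}}{r{\left(21,3 \right)} - 179} = \frac{-316 + 13^{2}}{-8 - 179} = \frac{-316 + 169}{-187} = \left(-147\right) \left(- \frac{1}{187}\right) = \frac{147}{187}$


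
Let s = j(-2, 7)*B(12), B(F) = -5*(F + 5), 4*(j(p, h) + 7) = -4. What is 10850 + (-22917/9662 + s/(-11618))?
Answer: 608836744367/56126558 ≈ 10848.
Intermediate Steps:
j(p, h) = -8 (j(p, h) = -7 + (¼)*(-4) = -7 - 1 = -8)
B(F) = -25 - 5*F (B(F) = -5*(5 + F) = -25 - 5*F)
s = 680 (s = -8*(-25 - 5*12) = -8*(-25 - 60) = -8*(-85) = 680)
10850 + (-22917/9662 + s/(-11618)) = 10850 + (-22917/9662 + 680/(-11618)) = 10850 + (-22917*1/9662 + 680*(-1/11618)) = 10850 + (-22917/9662 - 340/5809) = 10850 - 136409933/56126558 = 608836744367/56126558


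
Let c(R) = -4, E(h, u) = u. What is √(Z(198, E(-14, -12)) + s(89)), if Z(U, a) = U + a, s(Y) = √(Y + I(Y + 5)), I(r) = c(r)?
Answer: √(186 + √85) ≈ 13.972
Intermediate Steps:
I(r) = -4
s(Y) = √(-4 + Y) (s(Y) = √(Y - 4) = √(-4 + Y))
√(Z(198, E(-14, -12)) + s(89)) = √((198 - 12) + √(-4 + 89)) = √(186 + √85)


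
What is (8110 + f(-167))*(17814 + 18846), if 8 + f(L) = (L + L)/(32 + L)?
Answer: 2673990176/9 ≈ 2.9711e+8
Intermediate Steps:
f(L) = -8 + 2*L/(32 + L) (f(L) = -8 + (L + L)/(32 + L) = -8 + (2*L)/(32 + L) = -8 + 2*L/(32 + L))
(8110 + f(-167))*(17814 + 18846) = (8110 + 2*(-128 - 3*(-167))/(32 - 167))*(17814 + 18846) = (8110 + 2*(-128 + 501)/(-135))*36660 = (8110 + 2*(-1/135)*373)*36660 = (8110 - 746/135)*36660 = (1094104/135)*36660 = 2673990176/9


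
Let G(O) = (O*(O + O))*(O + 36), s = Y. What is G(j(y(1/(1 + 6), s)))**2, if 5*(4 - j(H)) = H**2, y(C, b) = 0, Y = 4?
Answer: 1638400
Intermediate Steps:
s = 4
j(H) = 4 - H**2/5
G(O) = 2*O**2*(36 + O) (G(O) = (O*(2*O))*(36 + O) = (2*O**2)*(36 + O) = 2*O**2*(36 + O))
G(j(y(1/(1 + 6), s)))**2 = (2*(4 - 1/5*0**2)**2*(36 + (4 - 1/5*0**2)))**2 = (2*(4 - 1/5*0)**2*(36 + (4 - 1/5*0)))**2 = (2*(4 + 0)**2*(36 + (4 + 0)))**2 = (2*4**2*(36 + 4))**2 = (2*16*40)**2 = 1280**2 = 1638400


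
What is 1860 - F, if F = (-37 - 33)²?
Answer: -3040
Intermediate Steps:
F = 4900 (F = (-70)² = 4900)
1860 - F = 1860 - 1*4900 = 1860 - 4900 = -3040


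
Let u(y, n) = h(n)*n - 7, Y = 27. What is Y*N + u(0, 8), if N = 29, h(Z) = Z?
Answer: 840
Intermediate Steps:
u(y, n) = -7 + n² (u(y, n) = n*n - 7 = n² - 7 = -7 + n²)
Y*N + u(0, 8) = 27*29 + (-7 + 8²) = 783 + (-7 + 64) = 783 + 57 = 840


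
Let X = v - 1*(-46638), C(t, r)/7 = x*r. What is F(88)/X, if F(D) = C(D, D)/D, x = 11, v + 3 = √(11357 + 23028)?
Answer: 102597/62136824 - 253*√65/310684120 ≈ 0.0016446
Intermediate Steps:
v = -3 + 23*√65 (v = -3 + √(11357 + 23028) = -3 + √34385 = -3 + 23*√65 ≈ 182.43)
C(t, r) = 77*r (C(t, r) = 7*(11*r) = 77*r)
F(D) = 77 (F(D) = (77*D)/D = 77)
X = 46635 + 23*√65 (X = (-3 + 23*√65) - 1*(-46638) = (-3 + 23*√65) + 46638 = 46635 + 23*√65 ≈ 46820.)
F(88)/X = 77/(46635 + 23*√65)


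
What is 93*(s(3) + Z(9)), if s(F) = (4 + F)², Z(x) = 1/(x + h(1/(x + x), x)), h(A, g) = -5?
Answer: 18321/4 ≈ 4580.3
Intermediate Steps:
Z(x) = 1/(-5 + x) (Z(x) = 1/(x - 5) = 1/(-5 + x))
93*(s(3) + Z(9)) = 93*((4 + 3)² + 1/(-5 + 9)) = 93*(7² + 1/4) = 93*(49 + ¼) = 93*(197/4) = 18321/4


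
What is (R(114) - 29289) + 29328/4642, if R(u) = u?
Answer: -67700511/2321 ≈ -29169.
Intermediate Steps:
(R(114) - 29289) + 29328/4642 = (114 - 29289) + 29328/4642 = -29175 + 29328*(1/4642) = -29175 + 14664/2321 = -67700511/2321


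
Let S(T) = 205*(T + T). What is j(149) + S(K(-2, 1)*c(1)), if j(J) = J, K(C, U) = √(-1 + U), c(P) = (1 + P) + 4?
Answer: 149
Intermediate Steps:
c(P) = 5 + P
S(T) = 410*T (S(T) = 205*(2*T) = 410*T)
j(149) + S(K(-2, 1)*c(1)) = 149 + 410*(√(-1 + 1)*(5 + 1)) = 149 + 410*(√0*6) = 149 + 410*(0*6) = 149 + 410*0 = 149 + 0 = 149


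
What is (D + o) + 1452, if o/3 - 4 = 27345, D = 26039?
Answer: 109538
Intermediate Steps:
o = 82047 (o = 12 + 3*27345 = 12 + 82035 = 82047)
(D + o) + 1452 = (26039 + 82047) + 1452 = 108086 + 1452 = 109538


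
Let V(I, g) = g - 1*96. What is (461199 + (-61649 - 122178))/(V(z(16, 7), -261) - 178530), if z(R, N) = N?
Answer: -277372/178887 ≈ -1.5505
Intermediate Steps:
V(I, g) = -96 + g (V(I, g) = g - 96 = -96 + g)
(461199 + (-61649 - 122178))/(V(z(16, 7), -261) - 178530) = (461199 + (-61649 - 122178))/((-96 - 261) - 178530) = (461199 - 183827)/(-357 - 178530) = 277372/(-178887) = 277372*(-1/178887) = -277372/178887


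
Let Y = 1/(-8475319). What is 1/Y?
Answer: -8475319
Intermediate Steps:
Y = -1/8475319 ≈ -1.1799e-7
1/Y = 1/(-1/8475319) = -8475319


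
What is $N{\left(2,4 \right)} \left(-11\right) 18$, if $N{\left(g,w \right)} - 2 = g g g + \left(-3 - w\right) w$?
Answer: $3564$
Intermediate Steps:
$N{\left(g,w \right)} = 2 + g^{3} + w \left(-3 - w\right)$ ($N{\left(g,w \right)} = 2 + \left(g g g + \left(-3 - w\right) w\right) = 2 + \left(g^{2} g + w \left(-3 - w\right)\right) = 2 + \left(g^{3} + w \left(-3 - w\right)\right) = 2 + g^{3} + w \left(-3 - w\right)$)
$N{\left(2,4 \right)} \left(-11\right) 18 = \left(2 + 2^{3} - 4^{2} - 12\right) \left(-11\right) 18 = \left(2 + 8 - 16 - 12\right) \left(-11\right) 18 = \left(-18\right) \left(-11\right) 18 = 198 \cdot 18 = 3564$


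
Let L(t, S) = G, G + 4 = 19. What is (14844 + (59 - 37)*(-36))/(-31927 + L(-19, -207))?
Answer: -3513/7978 ≈ -0.44034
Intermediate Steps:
G = 15 (G = -4 + 19 = 15)
L(t, S) = 15
(14844 + (59 - 37)*(-36))/(-31927 + L(-19, -207)) = (14844 + (59 - 37)*(-36))/(-31927 + 15) = (14844 + 22*(-36))/(-31912) = (14844 - 792)*(-1/31912) = 14052*(-1/31912) = -3513/7978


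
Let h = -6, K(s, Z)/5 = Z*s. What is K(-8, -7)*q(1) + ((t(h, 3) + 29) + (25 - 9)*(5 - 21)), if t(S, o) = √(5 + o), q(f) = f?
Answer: 53 + 2*√2 ≈ 55.828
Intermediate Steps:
K(s, Z) = 5*Z*s (K(s, Z) = 5*(Z*s) = 5*Z*s)
K(-8, -7)*q(1) + ((t(h, 3) + 29) + (25 - 9)*(5 - 21)) = (5*(-7)*(-8))*1 + ((√(5 + 3) + 29) + (25 - 9)*(5 - 21)) = 280*1 + ((√8 + 29) + 16*(-16)) = 280 + ((2*√2 + 29) - 256) = 280 + ((29 + 2*√2) - 256) = 280 + (-227 + 2*√2) = 53 + 2*√2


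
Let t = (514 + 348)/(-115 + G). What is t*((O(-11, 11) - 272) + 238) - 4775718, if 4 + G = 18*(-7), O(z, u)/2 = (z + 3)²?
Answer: -1170131938/245 ≈ -4.7760e+6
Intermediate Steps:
O(z, u) = 2*(3 + z)² (O(z, u) = 2*(z + 3)² = 2*(3 + z)²)
G = -130 (G = -4 + 18*(-7) = -4 - 126 = -130)
t = -862/245 (t = (514 + 348)/(-115 - 130) = 862/(-245) = 862*(-1/245) = -862/245 ≈ -3.5184)
t*((O(-11, 11) - 272) + 238) - 4775718 = -862*((2*(3 - 11)² - 272) + 238)/245 - 4775718 = -862*((2*(-8)² - 272) + 238)/245 - 4775718 = -862*((2*64 - 272) + 238)/245 - 4775718 = -862*((128 - 272) + 238)/245 - 4775718 = -862*(-144 + 238)/245 - 4775718 = -862/245*94 - 4775718 = -81028/245 - 4775718 = -1170131938/245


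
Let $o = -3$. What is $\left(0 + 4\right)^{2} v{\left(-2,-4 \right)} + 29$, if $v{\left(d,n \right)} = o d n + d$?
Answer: $-387$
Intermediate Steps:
$v{\left(d,n \right)} = d - 3 d n$ ($v{\left(d,n \right)} = - 3 d n + d = d - 3 d n$)
$\left(0 + 4\right)^{2} v{\left(-2,-4 \right)} + 29 = \left(0 + 4\right)^{2} \left(- 2 \left(1 - -12\right)\right) + 29 = 4^{2} \left(- 2 \left(1 + 12\right)\right) + 29 = 16 \left(\left(-2\right) 13\right) + 29 = 16 \left(-26\right) + 29 = -416 + 29 = -387$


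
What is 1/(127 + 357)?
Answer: 1/484 ≈ 0.0020661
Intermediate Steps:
1/(127 + 357) = 1/484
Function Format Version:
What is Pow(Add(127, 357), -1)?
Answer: Rational(1, 484) ≈ 0.0020661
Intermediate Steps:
Pow(Add(127, 357), -1) = Pow(484, -1) = Rational(1, 484)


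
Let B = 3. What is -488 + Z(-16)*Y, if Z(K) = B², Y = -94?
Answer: -1334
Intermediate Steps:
Z(K) = 9 (Z(K) = 3² = 9)
-488 + Z(-16)*Y = -488 + 9*(-94) = -488 - 846 = -1334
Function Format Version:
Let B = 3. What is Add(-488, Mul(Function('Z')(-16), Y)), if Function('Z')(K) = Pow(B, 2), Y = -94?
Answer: -1334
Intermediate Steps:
Function('Z')(K) = 9 (Function('Z')(K) = Pow(3, 2) = 9)
Add(-488, Mul(Function('Z')(-16), Y)) = Add(-488, Mul(9, -94)) = Add(-488, -846) = -1334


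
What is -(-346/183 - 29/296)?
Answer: 107723/54168 ≈ 1.9887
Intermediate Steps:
-(-346/183 - 29/296) = -1*(-107723/54168) = 107723/54168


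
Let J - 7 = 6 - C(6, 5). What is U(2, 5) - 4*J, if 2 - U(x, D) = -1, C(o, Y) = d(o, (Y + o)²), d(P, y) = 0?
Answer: -49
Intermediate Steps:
C(o, Y) = 0
U(x, D) = 3 (U(x, D) = 2 - 1*(-1) = 2 + 1 = 3)
J = 13 (J = 7 + (6 - 1*0) = 7 + (6 + 0) = 7 + 6 = 13)
U(2, 5) - 4*J = 3 - 4*13 = 3 - 52 = -49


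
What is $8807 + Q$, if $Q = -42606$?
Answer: $-33799$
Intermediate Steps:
$8807 + Q = 8807 - 42606 = -33799$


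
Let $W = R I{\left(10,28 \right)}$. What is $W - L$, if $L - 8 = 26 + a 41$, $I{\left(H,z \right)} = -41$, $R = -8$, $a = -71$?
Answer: $3205$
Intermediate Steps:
$L = -2877$ ($L = 8 + \left(26 - 2911\right) = 8 - 2885 = -2877$)
$W = 328$ ($W = \left(-8\right) \left(-41\right) = 328$)
$W - L = 328 - -2877 = 328 + 2877 = 3205$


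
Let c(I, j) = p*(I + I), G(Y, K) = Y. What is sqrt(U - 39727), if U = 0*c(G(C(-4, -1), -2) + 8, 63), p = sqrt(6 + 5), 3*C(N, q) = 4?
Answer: I*sqrt(39727) ≈ 199.32*I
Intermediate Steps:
C(N, q) = 4/3 (C(N, q) = (1/3)*4 = 4/3)
p = sqrt(11) ≈ 3.3166
c(I, j) = 2*I*sqrt(11) (c(I, j) = sqrt(11)*(I + I) = sqrt(11)*(2*I) = 2*I*sqrt(11))
U = 0 (U = 0*(2*(4/3 + 8)*sqrt(11)) = 0*(2*(28/3)*sqrt(11)) = 0*(56*sqrt(11)/3) = 0)
sqrt(U - 39727) = sqrt(0 - 39727) = sqrt(-39727) = I*sqrt(39727)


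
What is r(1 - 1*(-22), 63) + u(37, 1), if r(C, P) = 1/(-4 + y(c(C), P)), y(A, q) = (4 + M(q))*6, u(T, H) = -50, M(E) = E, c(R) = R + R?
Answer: -19899/398 ≈ -49.997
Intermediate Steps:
c(R) = 2*R
y(A, q) = 24 + 6*q (y(A, q) = (4 + q)*6 = 24 + 6*q)
r(C, P) = 1/(20 + 6*P) (r(C, P) = 1/(-4 + (24 + 6*P)) = 1/(20 + 6*P))
r(1 - 1*(-22), 63) + u(37, 1) = 1/(2*(10 + 3*63)) - 50 = 1/(2*(10 + 189)) - 50 = (½)/199 - 50 = (½)*(1/199) - 50 = 1/398 - 50 = -19899/398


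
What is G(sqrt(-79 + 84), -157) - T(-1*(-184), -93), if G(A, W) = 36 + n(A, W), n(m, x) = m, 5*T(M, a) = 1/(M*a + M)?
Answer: 3047041/84640 + sqrt(5) ≈ 38.236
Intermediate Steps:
T(M, a) = 1/(5*(M + M*a)) (T(M, a) = 1/(5*(M*a + M)) = 1/(5*(M + M*a)))
G(A, W) = 36 + A
G(sqrt(-79 + 84), -157) - T(-1*(-184), -93) = (36 + sqrt(-79 + 84)) - 1/(5*((-1*(-184)))*(1 - 93)) = (36 + sqrt(5)) - 1/(5*184*(-92)) = (36 + sqrt(5)) - (-1)/(5*184*92) = (36 + sqrt(5)) - 1*(-1/84640) = (36 + sqrt(5)) + 1/84640 = 3047041/84640 + sqrt(5)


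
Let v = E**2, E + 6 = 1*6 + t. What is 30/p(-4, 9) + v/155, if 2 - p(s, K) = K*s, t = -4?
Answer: 2629/2945 ≈ 0.89270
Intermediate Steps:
E = -4 (E = -6 + (1*6 - 4) = -6 + (6 - 4) = -6 + 2 = -4)
p(s, K) = 2 - K*s
v = 16 (v = (-4)**2 = 16)
30/p(-4, 9) + v/155 = 30/(2 - 1*9*(-4)) + 16/155 = 30/(2 + 36) + 16*(1/155) = 30/38 + 16/155 = 30*(1/38) + 16/155 = 15/19 + 16/155 = 2629/2945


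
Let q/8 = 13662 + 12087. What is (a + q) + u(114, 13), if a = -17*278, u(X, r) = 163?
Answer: 201429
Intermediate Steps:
a = -4726
q = 205992 (q = 8*(13662 + 12087) = 8*25749 = 205992)
(a + q) + u(114, 13) = (-4726 + 205992) + 163 = 201266 + 163 = 201429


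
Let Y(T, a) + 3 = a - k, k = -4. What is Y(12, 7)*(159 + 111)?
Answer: 2160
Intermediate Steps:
Y(T, a) = 1 + a (Y(T, a) = -3 + (a - 1*(-4)) = -3 + (a + 4) = -3 + (4 + a) = 1 + a)
Y(12, 7)*(159 + 111) = (1 + 7)*(159 + 111) = 8*270 = 2160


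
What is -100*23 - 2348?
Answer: -4648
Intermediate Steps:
-100*23 - 2348 = -2300 - 2348 = -4648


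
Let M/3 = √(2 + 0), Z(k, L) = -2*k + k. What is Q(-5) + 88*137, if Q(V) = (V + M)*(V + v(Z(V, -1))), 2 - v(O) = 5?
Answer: 12096 - 24*√2 ≈ 12062.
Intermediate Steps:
Z(k, L) = -k
v(O) = -3 (v(O) = 2 - 1*5 = 2 - 5 = -3)
M = 3*√2 (M = 3*√(2 + 0) = 3*√2 ≈ 4.2426)
Q(V) = (-3 + V)*(V + 3*√2) (Q(V) = (V + 3*√2)*(V - 3) = (V + 3*√2)*(-3 + V) = (-3 + V)*(V + 3*√2))
Q(-5) + 88*137 = ((-5)² - 9*√2 - 3*(-5) + 3*(-5)*√2) + 88*137 = (25 - 9*√2 + 15 - 15*√2) + 12056 = (40 - 24*√2) + 12056 = 12096 - 24*√2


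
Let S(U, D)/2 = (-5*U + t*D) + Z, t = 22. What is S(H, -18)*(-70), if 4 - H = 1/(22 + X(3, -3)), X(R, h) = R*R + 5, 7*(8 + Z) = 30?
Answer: 528665/9 ≈ 58741.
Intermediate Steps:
Z = -26/7 (Z = -8 + (1/7)*30 = -8 + 30/7 = -26/7 ≈ -3.7143)
X(R, h) = 5 + R**2 (X(R, h) = R**2 + 5 = 5 + R**2)
H = 143/36 (H = 4 - 1/(22 + (5 + 3**2)) = 4 - 1/(22 + (5 + 9)) = 4 - 1/(22 + 14) = 4 - 1/36 = 143/36 ≈ 3.9722)
S(U, D) = -52/7 - 10*U + 44*D (S(U, D) = 2*((-5*U + 22*D) - 26/7) = 2*(-26/7 - 5*U + 22*D) = -52/7 - 10*U + 44*D)
S(H, -18)*(-70) = (-52/7 - 10*143/36 + 44*(-18))*(-70) = (-52/7 - 715/18 - 792)*(-70) = -105733/126*(-70) = 528665/9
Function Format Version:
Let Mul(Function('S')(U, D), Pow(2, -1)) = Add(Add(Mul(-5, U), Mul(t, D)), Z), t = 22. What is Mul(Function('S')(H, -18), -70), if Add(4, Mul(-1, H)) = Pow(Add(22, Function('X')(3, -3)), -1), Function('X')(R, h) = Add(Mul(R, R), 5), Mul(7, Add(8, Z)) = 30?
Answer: Rational(528665, 9) ≈ 58741.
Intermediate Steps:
Z = Rational(-26, 7) (Z = Add(-8, Mul(Rational(1, 7), 30)) = Add(-8, Rational(30, 7)) = Rational(-26, 7) ≈ -3.7143)
Function('X')(R, h) = Add(5, Pow(R, 2)) (Function('X')(R, h) = Add(Pow(R, 2), 5) = Add(5, Pow(R, 2)))
H = Rational(143, 36) (H = Add(4, Mul(-1, Pow(Add(22, Add(5, Pow(3, 2))), -1))) = Add(4, Mul(-1, Pow(Add(22, Add(5, 9)), -1))) = Add(4, Mul(-1, Pow(Add(22, 14), -1))) = Add(4, Mul(-1, Pow(36, -1))) = Add(4, Mul(-1, Rational(1, 36))) = Add(4, Rational(-1, 36)) = Rational(143, 36) ≈ 3.9722)
Function('S')(U, D) = Add(Rational(-52, 7), Mul(-10, U), Mul(44, D)) (Function('S')(U, D) = Mul(2, Add(Add(Mul(-5, U), Mul(22, D)), Rational(-26, 7))) = Mul(2, Add(Rational(-26, 7), Mul(-5, U), Mul(22, D))) = Add(Rational(-52, 7), Mul(-10, U), Mul(44, D)))
Mul(Function('S')(H, -18), -70) = Mul(Add(Rational(-52, 7), Mul(-10, Rational(143, 36)), Mul(44, -18)), -70) = Mul(Add(Rational(-52, 7), Rational(-715, 18), -792), -70) = Mul(Rational(-105733, 126), -70) = Rational(528665, 9)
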